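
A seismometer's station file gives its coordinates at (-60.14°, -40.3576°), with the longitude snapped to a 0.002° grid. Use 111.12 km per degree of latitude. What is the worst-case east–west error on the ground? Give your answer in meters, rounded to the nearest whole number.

With a 0.002° grid the true value lies within half a step, ±0.002°/2 = ±0.001°, of the stored one.
At latitude 60.14° a degree of longitude spans 111120 m × cos 60.14° = 111120 × 0.4979 ≈ 55324.7 m.
East–west error: 0.001° × 55324.7 m/° ≈ 55.3247 m.

55 meters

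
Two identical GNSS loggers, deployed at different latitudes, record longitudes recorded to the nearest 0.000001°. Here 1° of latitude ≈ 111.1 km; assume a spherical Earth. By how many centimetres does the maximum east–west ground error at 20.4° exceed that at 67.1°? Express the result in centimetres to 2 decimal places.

3.05 centimetres

Rounding to 6 decimal places leaves the longitude within ±5e-07° of the true value.
Error at 20.4° = 5e-07° × 111100 × cos 20.4° ≈ 0.05555 × 0.9373 = 0.052066 m.
At 67.1°: 5e-07° × 111100 × cos 67.1° = 5e-07 × 111100 × 0.3891 ≈ 0.021616 m.
Difference: 0.052066 − 0.021616 = 0.03045 m.
That is 0.0304502 m = 3.045 cm.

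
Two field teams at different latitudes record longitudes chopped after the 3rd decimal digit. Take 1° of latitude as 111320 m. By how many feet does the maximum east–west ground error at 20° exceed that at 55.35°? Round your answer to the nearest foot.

Truncating at 3 decimal places can drop up to a full unit in the last place, so the longitude may be off by as much as 0.001°.
At 20°: 0.001° × 111320 × cos 20° = 0.001 × 111320 × 0.9397 ≈ 104.61 m.
Error at 55.35° = 0.001° × 111320 × cos 55.35° ≈ 111.32 × 0.5686 = 63.292 m.
So the lower-latitude error exceeds the higher by 104.61 − 63.292 = 41.314 m.
Converting: 41.3143 m × 3.2808 ft/m ≈ 135.55 ft.

136 feet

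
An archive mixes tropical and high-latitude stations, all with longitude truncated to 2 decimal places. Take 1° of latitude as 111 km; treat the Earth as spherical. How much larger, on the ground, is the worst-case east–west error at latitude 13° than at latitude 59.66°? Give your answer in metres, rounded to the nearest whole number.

Truncating at 2 decimal places can drop up to a full unit in the last place, so the longitude may be off by as much as 0.01°.
At 13°: 0.01° × 111000 × cos 13° = 0.01 × 111000 × 0.9744 ≈ 1081.6 m.
Error at 59.66° = 0.01° × 111000 × cos 59.66° ≈ 1110 × 0.5051 = 560.69 m.
Difference: 1081.6 − 560.69 = 520.86 m.

521 metres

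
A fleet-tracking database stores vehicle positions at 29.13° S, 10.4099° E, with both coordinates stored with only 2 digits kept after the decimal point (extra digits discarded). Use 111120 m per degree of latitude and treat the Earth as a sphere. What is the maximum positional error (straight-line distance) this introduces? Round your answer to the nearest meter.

Truncating at 2 decimal places can drop up to a full unit in the last place, so each coordinate may be off by as much as 0.01°.
Latitude error → 0.01 × 111120 = 1111.2 m along the meridian.
East–west component at 29.13°: 0.01° × 111120 × cos 29.13° ≈ 0.01 × 97065.3 ≈ 970.653 m.
Combining orthogonally: (1111.2² + 970.653²)^½ ≈ 1475.44 m.

1475 meters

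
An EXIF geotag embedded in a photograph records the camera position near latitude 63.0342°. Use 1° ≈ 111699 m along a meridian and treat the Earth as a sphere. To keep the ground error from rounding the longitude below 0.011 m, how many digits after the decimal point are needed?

At 63.0342° one degree of longitude covers 111699 × cos 63.0342° ≈ 111699 × 0.4535 ≈ 50650.9 m.
Rounding to N decimal places gives at most 0.5 × 10⁻ᴺ degrees of error, i.e. 0.5 × 10⁻ᴺ × 50650.9 m.
Need 0.5 × 50650.9 × 10⁻ᴺ ≤ 0.011 → 10⁻ᴺ ≤ 4.343e-07, so N ≥ 6.36.
At 6 places the error can reach 0.0253 m, but 7 places keeps it to 0.00253 m.

7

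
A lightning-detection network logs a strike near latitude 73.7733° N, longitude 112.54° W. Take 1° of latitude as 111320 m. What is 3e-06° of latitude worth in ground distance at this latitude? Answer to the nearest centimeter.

3e-06° × 111320 m/° = 0.33396 m.
That is 0.33396 m = 33.396 cm.

33 centimeters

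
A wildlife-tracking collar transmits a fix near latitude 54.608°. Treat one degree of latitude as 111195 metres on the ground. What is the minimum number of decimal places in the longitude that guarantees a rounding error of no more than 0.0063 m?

At 54.608° one degree of longitude covers 111195 × cos 54.608° ≈ 111195 × 0.5792 ≈ 64400.5 m.
N decimal places → at most half a unit in the last place, 0.5 × 10⁻ᴺ° = 64400.5/2 × 10⁻ᴺ m.
Need 0.5 × 64400.5 × 10⁻ᴺ ≤ 0.0063 → 10⁻ᴺ ≤ 1.957e-07, so N ≥ 6.71.
So 7 decimal places suffice (0.00322 m); 6 would allow up to 0.0322 m.

7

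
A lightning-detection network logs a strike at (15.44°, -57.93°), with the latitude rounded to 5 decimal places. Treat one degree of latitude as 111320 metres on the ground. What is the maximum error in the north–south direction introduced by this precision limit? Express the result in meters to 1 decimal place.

0.6 meters

Rounding to 5 decimal places leaves the latitude within ±5e-06° of the true value.
Along the meridian that is 5e-06° × 111320 m/° = 0.5566 m.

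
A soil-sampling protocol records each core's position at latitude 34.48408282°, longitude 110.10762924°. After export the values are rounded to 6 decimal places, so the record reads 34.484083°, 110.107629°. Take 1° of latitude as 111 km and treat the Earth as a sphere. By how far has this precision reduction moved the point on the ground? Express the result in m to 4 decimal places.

0.0297 m

The latitude changed by -0.00000018° and the longitude by +0.00000024°.
N–S: -0.00000018° × 111000 m/° = -0.01998 m.
E–W at 34.4841°: 0.00000024° × 111000 × cos 34.4841° = 0.00000024 × 111000 × 0.8243 ≈ 0.0219589 m.
Combined displacement = (0.01998² + 0.0219589²)^½ ≈ 0.0296883 m.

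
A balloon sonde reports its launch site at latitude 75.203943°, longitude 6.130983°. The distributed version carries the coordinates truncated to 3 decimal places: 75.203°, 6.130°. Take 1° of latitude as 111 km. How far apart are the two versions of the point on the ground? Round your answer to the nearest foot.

Δlat = 75.203943 − 75.203 = +0.000943°; Δlon = 6.130983 − 6.130 = +0.000983°.
North–south shift: 0.000943 × 111000 = 104.673 m.
E–W at 75.203°: 0.000983° × 111000 × cos 75.203° = 0.000983 × 111000 × 0.2554 ≈ 27.8669 m.
Distance: √(104.673² + 27.8669²) ≈ 108.319 m.
Converting: 108.319 m × 3.2808 ft/m ≈ 355.38 ft.

355 feet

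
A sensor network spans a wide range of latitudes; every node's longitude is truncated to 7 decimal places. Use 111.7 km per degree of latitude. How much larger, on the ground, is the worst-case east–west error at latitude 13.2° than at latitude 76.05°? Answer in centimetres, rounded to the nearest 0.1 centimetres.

Truncating at 7 decimal places can drop up to a full unit in the last place, so the longitude may be off by as much as 1e-07°.
Error at 13.2° = 1e-07° × 111700 × cos 13.2° ≈ 0.01117 × 0.9736 = 0.010875 m.
Error at 76.05° = 1e-07° × 111700 × cos 76.05° ≈ 0.01117 × 0.2411 = 0.0026928 m.
Difference: 0.010875 − 0.0026928 = 0.0081821 m.
That is 0.00818207 m = 0.81821 cm.

0.8 centimetres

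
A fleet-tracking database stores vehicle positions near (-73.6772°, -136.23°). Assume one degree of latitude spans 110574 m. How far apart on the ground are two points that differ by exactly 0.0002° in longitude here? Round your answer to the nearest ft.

20 ft

At 73.6772° a degree of longitude is 110574 × cos 73.6772° ≈ 31076.7 m, so 0.0002° corresponds to 6.21533 m.
Converting: 6.21533 m × 3.2808 ft/m ≈ 20.392 ft.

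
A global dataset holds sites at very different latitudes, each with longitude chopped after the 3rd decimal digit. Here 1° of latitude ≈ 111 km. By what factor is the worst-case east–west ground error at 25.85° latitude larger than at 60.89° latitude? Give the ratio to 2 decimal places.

Truncating at 3 decimal places can drop up to a full unit in the last place, so the longitude may be off by as much as 0.001°.
Error at 25.85° = 0.001° × 111000 × cos 25.85° ≈ 111 × 0.8999 = 99.893 m.
Error at 60.89° = 0.001° × 111000 × cos 60.89° ≈ 111 × 0.4865 = 54 m.
The ratio reduces to cos 25.85° / cos 60.89° = 0.8999/0.4865 ≈ 1.8499.

1.85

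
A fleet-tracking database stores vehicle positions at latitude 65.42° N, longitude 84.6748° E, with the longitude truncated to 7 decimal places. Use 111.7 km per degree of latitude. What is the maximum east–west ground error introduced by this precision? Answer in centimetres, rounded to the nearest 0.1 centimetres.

0.5 centimetres

Truncating at 7 decimal places can drop up to a full unit in the last place, so the longitude may be off by as much as 1e-07°.
One degree of longitude at 65.42° is 111700 × cos 65.42° ≈ 111700 × 0.4160 = 46463.1 m.
Maximum E–W displacement: 1e-07 × 46463.1 = 0.00464631 m.
That is 0.00464631 m = 0.46463 cm.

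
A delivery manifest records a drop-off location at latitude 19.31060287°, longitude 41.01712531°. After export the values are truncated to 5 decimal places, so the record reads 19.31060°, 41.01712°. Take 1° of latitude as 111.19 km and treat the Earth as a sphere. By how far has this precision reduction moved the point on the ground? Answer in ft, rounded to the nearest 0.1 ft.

Δlat = 19.31060287 − 19.31060 = +0.00000287°; Δlon = 41.01712531 − 41.01712 = +0.00000531°.
North–south shift: 0.00000287 × 111190 = 0.319115 m.
East–west at this latitude: 0.00000531° × 111190 × cos 19.3106° ≈ 0.00000531 × 104934 = 0.557202 m.
Combined displacement = (0.319115² + 0.557202²)^½ ≈ 0.642112 m.
In feet: 0.642112 m ÷ 0.3048 ≈ 2.1067 ft.

2.1 ft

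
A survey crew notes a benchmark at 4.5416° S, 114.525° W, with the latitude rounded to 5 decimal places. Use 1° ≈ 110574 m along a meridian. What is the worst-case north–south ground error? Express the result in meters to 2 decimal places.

Rounding to 5 decimal places leaves the latitude within ±5e-06° of the true value.
North–south distance: 5e-06° × 110574 m/° = 0.55287 m.

0.55 meters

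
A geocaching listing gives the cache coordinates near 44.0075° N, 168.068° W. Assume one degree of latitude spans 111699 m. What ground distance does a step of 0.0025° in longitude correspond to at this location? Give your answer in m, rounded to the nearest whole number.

One degree of longitude here spans 111699 × cos 44.0075° = 111699 × 0.7192 ≈ 80339.4 m; 0.0025° of that is 200.848 m.

201 m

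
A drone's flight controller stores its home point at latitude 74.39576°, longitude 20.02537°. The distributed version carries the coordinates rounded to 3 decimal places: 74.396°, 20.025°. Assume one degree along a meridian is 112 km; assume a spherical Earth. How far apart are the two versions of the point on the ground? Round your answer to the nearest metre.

The latitude changed by -0.00024° and the longitude by +0.00037°.
N–S: -0.00024° × 112000 m/° = -26.88 m.
E–W at 74.396°: 0.00037° × 112000 × cos 74.396° = 0.00037 × 112000 × 0.2690 ≈ 11.1468 m.
Hypotenuse of the two orthogonal shifts: √(26.88² + 11.1468²) = 29.0996 m.

29 metres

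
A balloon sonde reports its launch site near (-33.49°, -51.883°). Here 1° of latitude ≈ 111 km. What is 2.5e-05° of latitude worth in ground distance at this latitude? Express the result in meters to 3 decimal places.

2.775 meters

Along a meridian 2.5e-05° is 2.5e-05 × 111000 = 2.775 m.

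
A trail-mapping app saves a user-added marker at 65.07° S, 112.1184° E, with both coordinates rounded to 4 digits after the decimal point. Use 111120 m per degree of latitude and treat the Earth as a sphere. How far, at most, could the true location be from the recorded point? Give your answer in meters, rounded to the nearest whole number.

Rounding to 4 decimal places leaves each coordinate within ±5e-05° of the true value.
N–S: 5e-05° × 111120 m/° = 5.556 m.
Longitude error → 5e-05 × 111120 × cos 65.07° = 5e-05 × 111120 × 0.4215 ≈ 2.34191 m.
The two errors are perpendicular, so the maximum displacement is √(5.556² + 2.34191²) ≈ 6.0294 m.

6 meters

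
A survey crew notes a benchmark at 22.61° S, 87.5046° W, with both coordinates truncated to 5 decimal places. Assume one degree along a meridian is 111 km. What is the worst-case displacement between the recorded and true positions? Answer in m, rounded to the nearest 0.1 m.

Truncating at 5 decimal places can drop up to a full unit in the last place, so each coordinate may be off by as much as 1e-05°.
North–south component: 1e-05° × 111000 = 1.11 m.
Longitude error → 1e-05 × 111000 × cos 22.61° = 1e-05 × 111000 × 0.9231 ≈ 1.02469 m.
The two errors are perpendicular, so the maximum displacement is √(1.11² + 1.02469²) ≈ 1.51066 m.

1.5 m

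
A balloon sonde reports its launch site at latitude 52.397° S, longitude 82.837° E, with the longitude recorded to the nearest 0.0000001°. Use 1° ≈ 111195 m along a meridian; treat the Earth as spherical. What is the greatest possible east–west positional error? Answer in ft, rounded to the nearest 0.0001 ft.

Rounding to 7 decimal places leaves the longitude within ±5e-08° of the true value.
At latitude 52.397° a degree of longitude spans 111195 m × cos 52.397° = 111195 × 0.6102 ≈ 67849.7 m.
So at most 5e-08° × 67849.7 ≈ 0.00339249 m east–west.
In feet: 0.00339249 m ÷ 0.3048 ≈ 0.01113 ft.

0.0111 ft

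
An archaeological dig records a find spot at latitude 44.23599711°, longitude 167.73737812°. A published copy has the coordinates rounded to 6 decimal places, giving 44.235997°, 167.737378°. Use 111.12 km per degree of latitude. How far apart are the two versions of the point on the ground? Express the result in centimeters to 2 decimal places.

Δlat = 44.23599711 − 44.235997 = +0.00000011°; Δlon = 167.73737812 − 167.737378 = +0.00000012°.
North–south shift: 0.00000011 × 111120 = 0.0122232 m.
E–W at 44.236°: 0.00000012° × 111120 × cos 44.236° = 0.00000012 × 111120 × 0.7165 ≈ 0.00955373 m.
Hypotenuse of the two orthogonal shifts: √(0.0122232² + 0.00955373²) = 0.0155139 m.
That is 0.0155139 m = 1.5514 cm.

1.55 centimeters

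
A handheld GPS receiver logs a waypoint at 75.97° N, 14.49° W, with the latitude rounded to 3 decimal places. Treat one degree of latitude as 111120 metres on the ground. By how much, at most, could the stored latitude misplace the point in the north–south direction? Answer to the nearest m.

Rounding to 3 decimal places leaves the latitude within ±0.0005° of the true value.
North–south distance: 0.0005° × 111120 m/° = 55.56 m.

56 m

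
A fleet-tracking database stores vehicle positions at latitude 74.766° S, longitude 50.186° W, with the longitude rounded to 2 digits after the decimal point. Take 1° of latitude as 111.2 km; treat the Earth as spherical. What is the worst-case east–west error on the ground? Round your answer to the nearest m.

Rounding to 2 decimal places leaves the longitude within ±0.005° of the true value.
Parallels shrink by cos φ, so at 74.766° a degree of longitude is 111200 × 0.2628 ≈ 29219.1 m.
East–west error: 0.005° × 29219.1 m/° ≈ 146.096 m.

146 m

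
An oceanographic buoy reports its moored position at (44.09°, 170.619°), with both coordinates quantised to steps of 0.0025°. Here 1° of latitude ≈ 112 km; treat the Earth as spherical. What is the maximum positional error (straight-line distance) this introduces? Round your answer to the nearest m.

172 m

With a 0.0025° grid the true value lies within half a step, ±0.0025°/2 = ±0.00125°, of the stored one.
North–south component: 0.00125° × 112000 = 140 m.
Longitude error → 0.00125 × 112000 × cos 44.09° = 0.00125 × 112000 × 0.7182 ≈ 100.555 m.
Combining orthogonally: (140² + 100.555²)^½ ≈ 172.37 m.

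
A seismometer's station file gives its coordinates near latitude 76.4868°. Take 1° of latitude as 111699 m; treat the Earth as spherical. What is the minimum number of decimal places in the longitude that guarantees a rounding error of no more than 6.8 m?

4 decimal places

At 76.4868° one degree of longitude covers 111699 × cos 76.4868° ≈ 111699 × 0.2337 ≈ 26100.6 m.
With N decimal places the half-ulp bound is 0.5·10⁻ᴺ°, or 0.5·10⁻ᴺ × 26100.6 m on the ground.
Setting 13050.3 × 10⁻ᴺ ≤ 6.8 gives 10ᴺ ≥ 1919, i.e. N ≥ 3.28.
N = 3 would give 13.1 m (too coarse); N = 4 gives 1.31 m ≤ 6.8 m.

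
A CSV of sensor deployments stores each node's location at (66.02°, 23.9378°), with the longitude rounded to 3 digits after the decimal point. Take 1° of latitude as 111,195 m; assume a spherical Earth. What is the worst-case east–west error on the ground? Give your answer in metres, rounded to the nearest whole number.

23 metres

Rounding to 3 decimal places leaves the longitude within ±0.0005° of the true value.
Parallels shrink by cos φ, so at 66.02° a degree of longitude is 111195 × 0.4064 ≈ 45191.6 m.
So at most 0.0005° × 45191.6 ≈ 22.5958 m east–west.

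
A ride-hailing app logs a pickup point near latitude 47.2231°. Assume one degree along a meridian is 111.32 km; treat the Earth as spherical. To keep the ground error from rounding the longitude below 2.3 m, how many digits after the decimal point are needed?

At 47.2231° one degree of longitude covers 111320 × cos 47.2231° ≈ 111320 × 0.6791 ≈ 75602.5 m.
With N decimal places the half-ulp bound is 0.5·10⁻ᴺ°, or 0.5·10⁻ᴺ × 75602.5 m on the ground.
Setting 37801.2 × 10⁻ᴺ ≤ 2.3 gives 10ᴺ ≥ 1.644e+04, i.e. N ≥ 4.22.
So 5 decimal places suffice (0.378 m); 4 would allow up to 3.78 m.

5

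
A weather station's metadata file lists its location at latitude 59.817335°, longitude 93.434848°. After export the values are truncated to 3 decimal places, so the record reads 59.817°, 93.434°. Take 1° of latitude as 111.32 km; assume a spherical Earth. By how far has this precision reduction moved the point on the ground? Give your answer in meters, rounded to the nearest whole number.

The latitude changed by +0.000335° and the longitude by +0.000848°.
North–south shift: 0.000335 × 111320 = 37.2922 m.
East–west at this latitude: 0.000848° × 111320 × cos 59.817° ≈ 0.000848 × 55967.6 = 47.4606 m.
Hypotenuse of the two orthogonal shifts: √(37.2922² + 47.4606²) = 60.359 m.

60 meters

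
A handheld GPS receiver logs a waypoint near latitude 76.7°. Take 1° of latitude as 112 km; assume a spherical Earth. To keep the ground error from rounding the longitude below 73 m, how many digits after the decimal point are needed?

At 76.7° one degree of longitude covers 112000 × cos 76.7° ≈ 112000 × 0.2300 ≈ 25765.6 m.
With N decimal places the half-ulp bound is 0.5·10⁻ᴺ°, or 0.5·10⁻ᴺ × 25765.6 m on the ground.
Need 0.5 × 25765.6 × 10⁻ᴺ ≤ 73 → 10⁻ᴺ ≤ 5.666e-03, so N ≥ 2.25.
So 3 decimal places suffice (12.9 m); 2 would allow up to 129 m.

3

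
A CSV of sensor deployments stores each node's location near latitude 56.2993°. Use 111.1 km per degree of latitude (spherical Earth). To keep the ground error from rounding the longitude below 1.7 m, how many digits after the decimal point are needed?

At 56.2993° one degree of longitude covers 111100 × cos 56.2993° ≈ 111100 × 0.5549 ≈ 61644.3 m.
N decimal places → at most half a unit in the last place, 0.5 × 10⁻ᴺ° = 61644.3/2 × 10⁻ᴺ m.
Setting 30822.2 × 10⁻ᴺ ≤ 1.7 gives 10ᴺ ≥ 1.813e+04, i.e. N ≥ 4.26.
N = 4 would give 3.08 m (too coarse); N = 5 gives 0.308 m ≤ 1.7 m.

5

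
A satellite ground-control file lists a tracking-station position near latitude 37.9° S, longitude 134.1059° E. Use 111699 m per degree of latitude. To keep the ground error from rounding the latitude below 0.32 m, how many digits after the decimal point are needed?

6

One degree of latitude covers 111699 m.
With N decimal places the half-ulp bound is 0.5·10⁻ᴺ°, or 0.5·10⁻ᴺ × 111699 m on the ground.
Setting 55849.5 × 10⁻ᴺ ≤ 0.32 gives 10ᴺ ≥ 1.745e+05, i.e. N ≥ 5.24.
So 6 decimal places suffice (0.0558 m); 5 would allow up to 0.558 m.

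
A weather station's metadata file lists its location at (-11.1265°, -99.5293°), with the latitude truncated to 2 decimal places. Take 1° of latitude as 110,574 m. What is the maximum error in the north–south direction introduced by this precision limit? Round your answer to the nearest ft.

3628 ft

Truncating at 2 decimal places can drop up to a full unit in the last place, so the latitude may be off by as much as 0.01°.
Along the meridian that is 0.01° × 110574 m/° = 1105.74 m.
In feet: 1105.74 m ÷ 0.3048 ≈ 3627.8 ft.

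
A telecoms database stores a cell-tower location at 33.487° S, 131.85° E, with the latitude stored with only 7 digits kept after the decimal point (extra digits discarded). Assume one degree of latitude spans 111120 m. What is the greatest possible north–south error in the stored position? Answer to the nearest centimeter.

1 centimeters

Truncating at 7 decimal places can drop up to a full unit in the last place, so the latitude may be off by as much as 1e-07°.
So the N–S error is at most 1e-07 × 111120 = 0.011112 m.
That is 0.011112 m = 1.1112 cm.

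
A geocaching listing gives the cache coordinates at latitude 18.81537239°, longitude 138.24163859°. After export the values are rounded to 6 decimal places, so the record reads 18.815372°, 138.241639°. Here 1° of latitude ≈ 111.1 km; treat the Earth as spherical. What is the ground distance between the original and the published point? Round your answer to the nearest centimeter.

6 centimeters

Δlat = 18.81537239 − 18.815372 = +0.00000039°; Δlon = 138.24163859 − 138.241639 = -0.00000041°.
North–south shift: 0.00000039 × 111100 = 0.043329 m.
E–W at 18.8154°: -0.00000041° × 111100 × cos 18.8154° = -0.00000041 × 111100 × 0.9466 ≈ -0.0431169 m.
Hypotenuse of the two orthogonal shifts: √(0.043329² + 0.0431169²) = 0.0611267 m.
That is 0.0611267 m = 6.1127 cm.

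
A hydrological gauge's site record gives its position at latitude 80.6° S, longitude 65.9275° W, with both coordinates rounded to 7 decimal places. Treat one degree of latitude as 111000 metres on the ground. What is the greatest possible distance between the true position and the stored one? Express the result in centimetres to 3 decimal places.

0.562 centimetres

Rounding to 7 decimal places leaves each coordinate within ±5e-08° of the true value.
North–south component: 5e-08° × 111000 = 0.00555 m.
Longitude error → 5e-08 × 111000 × cos 80.6° = 5e-08 × 111000 × 0.1633 ≈ 0.000906459 m.
The two errors are perpendicular, so the maximum displacement is √(0.00555² + 0.000906459²) ≈ 0.00562354 m.
That is 0.00562354 m = 0.56235 cm.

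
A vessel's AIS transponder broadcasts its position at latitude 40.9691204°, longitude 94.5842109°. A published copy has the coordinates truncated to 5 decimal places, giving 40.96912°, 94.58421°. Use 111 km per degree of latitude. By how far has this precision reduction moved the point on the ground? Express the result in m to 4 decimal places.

Δlat = 40.9691204 − 40.96912 = +0.0000004°; Δlon = 94.5842109 − 94.58421 = +0.0000009°.
N–S: 0.0000004° × 111000 m/° = 0.0444 m.
E–W at 40.9691°: 0.0000009° × 111000 × cos 40.9691° = 0.0000009 × 111000 × 0.7551 ≈ 0.0754308 m.
Distance: √(0.0444² + 0.0754308²) ≈ 0.0875281 m.

0.0875 m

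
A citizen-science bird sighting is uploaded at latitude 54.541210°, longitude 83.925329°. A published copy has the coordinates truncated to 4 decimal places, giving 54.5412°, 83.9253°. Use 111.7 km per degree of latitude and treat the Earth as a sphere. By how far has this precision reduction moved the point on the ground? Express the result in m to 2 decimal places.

The latitude changed by +0.000010° and the longitude by +0.000029°.
N–S: 0.000010° × 111700 m/° = 1.117 m.
E–W at 54.5412°: 0.000029° × 111700 × cos 54.5412° = 0.000029 × 111700 × 0.5801 ≈ 1.87917 m.
Distance: √(1.117² + 1.87917²) ≈ 2.18609 m.

2.19 m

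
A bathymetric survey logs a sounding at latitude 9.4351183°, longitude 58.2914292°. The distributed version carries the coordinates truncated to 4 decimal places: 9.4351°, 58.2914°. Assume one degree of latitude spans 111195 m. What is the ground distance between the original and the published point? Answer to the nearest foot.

The latitude changed by +0.0000183° and the longitude by +0.0000292°.
North–south shift: 0.0000183 × 111195 = 2.03487 m.
East–west at this latitude: 0.0000292° × 111195 × cos 9.4351° ≈ 0.0000292 × 109691 = 3.20297 m.
Combined displacement = (2.03487² + 3.20297²)^½ ≈ 3.79469 m.
In feet: 3.79469 m ÷ 0.3048 ≈ 12.45 ft.

12 feet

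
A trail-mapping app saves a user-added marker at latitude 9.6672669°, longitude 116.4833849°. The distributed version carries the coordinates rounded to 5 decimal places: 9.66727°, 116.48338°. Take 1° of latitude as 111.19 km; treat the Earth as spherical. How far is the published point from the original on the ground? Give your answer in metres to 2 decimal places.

0.64 metres

Δlat = 9.6672669 − 9.66727 = -0.0000031°; Δlon = 116.4833849 − 116.48338 = +0.0000049°.
North–south shift: -0.0000031 × 111190 = -0.344689 m.
East–west at this latitude: 0.0000049° × 111190 × cos 9.66727° ≈ 0.0000049 × 109611 = 0.537094 m.
Combined displacement = (0.344689² + 0.537094²)^½ ≈ 0.638185 m.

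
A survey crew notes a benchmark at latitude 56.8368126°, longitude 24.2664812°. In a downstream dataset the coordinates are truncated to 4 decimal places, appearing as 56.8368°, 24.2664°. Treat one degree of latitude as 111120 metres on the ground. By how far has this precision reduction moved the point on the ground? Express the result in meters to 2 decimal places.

5.13 meters

Δlat = 56.8368126 − 56.8368 = +0.0000126°; Δlon = 24.2664812 − 24.2664 = +0.0000812°.
N–S: 0.0000126° × 111120 m/° = 1.40011 m.
E–W at 56.8368°: 0.0000812° × 111120 × cos 56.8368° = 0.0000812 × 111120 × 0.5470 ≈ 4.93578 m.
Distance: √(1.40011² + 4.93578²) ≈ 5.13052 m.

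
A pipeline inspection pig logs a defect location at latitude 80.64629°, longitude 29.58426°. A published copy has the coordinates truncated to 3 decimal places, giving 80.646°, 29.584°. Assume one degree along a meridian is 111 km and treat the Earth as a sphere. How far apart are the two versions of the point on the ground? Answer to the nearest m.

33 m

Δlat = 80.64629 − 80.646 = +0.00029°; Δlon = 29.58426 − 29.584 = +0.00026°.
North–south shift: 0.00029 × 111000 = 32.19 m.
E–W at 80.646°: 0.00026° × 111000 × cos 80.646° = 0.00026 × 111000 × 0.1625 ≈ 4.69073 m.
Distance: √(32.19² + 4.69073²) ≈ 32.53 m.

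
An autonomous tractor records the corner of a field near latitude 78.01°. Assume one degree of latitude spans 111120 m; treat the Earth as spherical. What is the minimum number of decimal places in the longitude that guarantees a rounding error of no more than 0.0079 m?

At 78.01° one degree of longitude covers 111120 × cos 78.01° ≈ 111120 × 0.2077 ≈ 23084.2 m.
N decimal places → at most half a unit in the last place, 0.5 × 10⁻ᴺ° = 23084.2/2 × 10⁻ᴺ m.
Setting 11542.1 × 10⁻ᴺ ≤ 0.0079 gives 10ᴺ ≥ 1.461e+06, i.e. N ≥ 6.16.
At 6 places the error can reach 0.0115 m, but 7 places keeps it to 0.00115 m.

7 decimal places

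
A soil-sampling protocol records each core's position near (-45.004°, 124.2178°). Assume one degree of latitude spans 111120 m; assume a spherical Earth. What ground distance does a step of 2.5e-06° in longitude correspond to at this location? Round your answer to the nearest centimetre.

2.5e-06° of longitude at 45.004° is 2.5e-06 × 111120 × cos 45.004° ≈ 2.5e-06 × 78568.2 = 0.196421 m.
That is 0.196421 m = 19.642 cm.

20 centimetres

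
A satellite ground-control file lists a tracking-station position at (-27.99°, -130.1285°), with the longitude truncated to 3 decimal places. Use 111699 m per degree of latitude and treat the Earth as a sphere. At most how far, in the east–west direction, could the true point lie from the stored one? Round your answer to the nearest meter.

99 meters

Truncating at 3 decimal places can drop up to a full unit in the last place, so the longitude may be off by as much as 0.001°.
One degree of longitude at 27.99° is 111699 × cos 27.99° ≈ 111699 × 0.8830 = 98633.5 m.
So at most 0.001° × 98633.5 ≈ 98.6335 m east–west.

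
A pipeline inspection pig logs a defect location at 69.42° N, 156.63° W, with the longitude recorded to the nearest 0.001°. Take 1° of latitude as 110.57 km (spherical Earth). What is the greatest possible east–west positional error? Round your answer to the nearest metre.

Rounding to 3 decimal places leaves the longitude within ±0.0005° of the true value.
One degree of longitude at 69.42° is 110570 × cos 69.42° ≈ 110570 × 0.3515 = 38867 m.
East–west error: 0.0005° × 38867 m/° ≈ 19.4335 m.

19 metres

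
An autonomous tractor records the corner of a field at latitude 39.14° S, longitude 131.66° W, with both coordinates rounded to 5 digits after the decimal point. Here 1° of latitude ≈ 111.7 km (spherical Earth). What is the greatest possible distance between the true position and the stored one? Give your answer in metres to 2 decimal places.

Rounding to 5 decimal places leaves each coordinate within ±5e-06° of the true value.
N–S: 5e-06° × 111700 m/° = 0.5585 m.
E–W at 39.14°: 5e-06° × 111700 × cos 39.14° = 5e-06 × 111700 × 0.7756 ≈ 0.433176 m.
The two errors are perpendicular, so the maximum displacement is √(0.5585² + 0.433176²) ≈ 0.706798 m.

0.71 metres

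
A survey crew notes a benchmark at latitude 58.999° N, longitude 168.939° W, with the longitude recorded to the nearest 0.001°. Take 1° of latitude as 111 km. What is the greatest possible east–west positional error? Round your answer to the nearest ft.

Rounding to 3 decimal places leaves the longitude within ±0.0005° of the true value.
Parallels shrink by cos φ, so at 58.999° a degree of longitude is 111000 × 0.5151 ≈ 57170.9 m.
So at most 0.0005° × 57170.9 ≈ 28.5854 m east–west.
In feet: 28.5854 m ÷ 0.3048 ≈ 93.784 ft.

94 ft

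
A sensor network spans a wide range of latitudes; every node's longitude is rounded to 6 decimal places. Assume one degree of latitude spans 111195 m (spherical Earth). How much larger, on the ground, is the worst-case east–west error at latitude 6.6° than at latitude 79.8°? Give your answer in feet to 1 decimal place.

0.1 feet

Rounding to 6 decimal places leaves the longitude within ±5e-07° of the true value.
Error at 6.6° = 5e-07° × 111195 × cos 6.6° ≈ 0.055597 × 0.9934 = 0.055229 m.
At 79.8°: 5e-07° × 111195 × cos 79.8° = 5e-07 × 111195 × 0.1771 ≈ 0.0098455 m.
Difference: 0.055229 − 0.0098455 = 0.045384 m.
In feet: 0.0453836 m ÷ 0.3048 ≈ 0.1489 ft.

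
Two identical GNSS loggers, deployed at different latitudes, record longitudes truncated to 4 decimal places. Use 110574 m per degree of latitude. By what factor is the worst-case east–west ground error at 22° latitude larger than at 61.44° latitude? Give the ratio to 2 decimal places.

1.94

Truncating at 4 decimal places can drop up to a full unit in the last place, so the longitude may be off by as much as 0.0001°.
Error at 22° = 0.0001° × 110574 × cos 22° ≈ 11.057 × 0.9272 = 10.252 m.
Error at 61.44° = 0.0001° × 110574 × cos 61.44° ≈ 11.057 × 0.4781 = 5.2863 m.
The ratio reduces to cos 22° / cos 61.44° = 0.9272/0.4781 ≈ 1.9394.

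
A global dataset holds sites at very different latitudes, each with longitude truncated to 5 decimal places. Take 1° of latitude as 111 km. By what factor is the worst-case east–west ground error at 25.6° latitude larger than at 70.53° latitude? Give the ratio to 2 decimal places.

Truncating at 5 decimal places can drop up to a full unit in the last place, so the longitude may be off by as much as 1e-05°.
At 25.6°: 1e-05° × 111000 × cos 25.6° = 1e-05 × 111000 × 0.9018 ≈ 1.001 m.
At 70.53°: 1e-05° × 111000 × cos 70.53° = 1e-05 × 111000 × 0.3333 ≈ 0.36998 m.
Ratio: 1.001 / 0.36998 = cos 25.6° / cos 70.53° ≈ 2.7057.

2.71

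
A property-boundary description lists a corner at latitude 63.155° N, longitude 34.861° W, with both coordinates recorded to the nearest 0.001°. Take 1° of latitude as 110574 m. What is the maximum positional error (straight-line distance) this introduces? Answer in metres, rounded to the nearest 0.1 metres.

60.7 metres

Rounding to 3 decimal places leaves each coordinate within ±0.0005° of the true value.
N–S: 0.0005° × 110574 m/° = 55.287 m.
E–W at 63.155°: 0.0005° × 110574 × cos 63.155° = 0.0005 × 110574 × 0.4516 ≈ 24.9664 m.
Combining orthogonally: (55.287² + 24.9664²)^½ ≈ 60.6628 m.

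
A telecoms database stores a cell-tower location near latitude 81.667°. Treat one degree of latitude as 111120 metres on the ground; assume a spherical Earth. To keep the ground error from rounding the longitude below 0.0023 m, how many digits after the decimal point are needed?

At 81.667° one degree of longitude covers 111120 × cos 81.667° ≈ 111120 × 0.1449 ≈ 16104.2 m.
Rounding to N decimal places gives at most 0.5 × 10⁻ᴺ degrees of error, i.e. 0.5 × 10⁻ᴺ × 16104.2 m.
Need 0.5 × 16104.2 × 10⁻ᴺ ≤ 0.0023 → 10⁻ᴺ ≤ 2.856e-07, so N ≥ 6.54.
So 7 decimal places suffice (0.000805 m); 6 would allow up to 0.00805 m.

7 decimal places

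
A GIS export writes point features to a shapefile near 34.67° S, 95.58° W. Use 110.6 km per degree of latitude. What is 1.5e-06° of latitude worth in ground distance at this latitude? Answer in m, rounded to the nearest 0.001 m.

1.5e-06° × 110600 m/° = 0.1659 m.

0.166 m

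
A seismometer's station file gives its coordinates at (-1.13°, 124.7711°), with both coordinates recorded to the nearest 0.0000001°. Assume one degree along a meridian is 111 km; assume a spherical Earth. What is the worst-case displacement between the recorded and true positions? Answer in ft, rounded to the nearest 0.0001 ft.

0.0257 ft

Rounding to 7 decimal places leaves each coordinate within ±5e-08° of the true value.
North–south component: 5e-08° × 111000 = 0.00555 m.
Longitude error → 5e-08 × 111000 × cos 1.13° = 5e-08 × 111000 × 0.9998 ≈ 0.00554892 m.
Combining orthogonally: (0.00555² + 0.00554892²)^½ ≈ 0.00784812 m.
In feet: 0.00784812 m ÷ 0.3048 ≈ 0.025748 ft.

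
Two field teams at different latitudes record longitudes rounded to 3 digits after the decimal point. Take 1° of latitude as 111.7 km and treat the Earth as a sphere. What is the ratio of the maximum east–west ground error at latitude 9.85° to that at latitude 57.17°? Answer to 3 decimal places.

Rounding to 3 decimal places leaves the longitude within ±0.0005° of the true value.
At 9.85°: 0.0005° × 111700 × cos 9.85° = 0.0005 × 111700 × 0.9853 ≈ 55.027 m.
At 57.17°: 0.0005° × 111700 × cos 57.17° = 0.0005 × 111700 × 0.5421 ≈ 30.279 m.
The ratio reduces to cos 9.85° / cos 57.17° = 0.9853/0.5421 ≈ 1.8173.

1.817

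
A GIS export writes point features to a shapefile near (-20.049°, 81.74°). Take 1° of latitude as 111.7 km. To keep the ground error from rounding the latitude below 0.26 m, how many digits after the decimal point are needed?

One degree of latitude covers 111700 m.
N decimal places → at most half a unit in the last place, 0.5 × 10⁻ᴺ° = 111700/2 × 10⁻ᴺ m.
Setting 55850 × 10⁻ᴺ ≤ 0.26 gives 10ᴺ ≥ 2.148e+05, i.e. N ≥ 5.33.
At 5 places the error can reach 0.558 m, but 6 places keeps it to 0.0558 m.

6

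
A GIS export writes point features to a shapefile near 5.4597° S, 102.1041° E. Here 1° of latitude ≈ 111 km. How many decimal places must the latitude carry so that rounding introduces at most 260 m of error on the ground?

3 decimal places

One degree of latitude covers 111000 m.
With N decimal places the half-ulp bound is 0.5·10⁻ᴺ°, or 0.5·10⁻ᴺ × 111000 m on the ground.
Need 0.5 × 111000 × 10⁻ᴺ ≤ 260 → 10⁻ᴺ ≤ 4.685e-03, so N ≥ 2.33.
N = 2 would give 555 m (too coarse); N = 3 gives 55.5 m ≤ 260 m.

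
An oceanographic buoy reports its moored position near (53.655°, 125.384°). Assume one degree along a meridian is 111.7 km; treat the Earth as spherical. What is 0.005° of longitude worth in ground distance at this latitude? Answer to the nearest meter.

0.005° of longitude at 53.655° is 0.005 × 111700 × cos 53.655° ≈ 0.005 × 66198.6 = 330.993 m.

331 meters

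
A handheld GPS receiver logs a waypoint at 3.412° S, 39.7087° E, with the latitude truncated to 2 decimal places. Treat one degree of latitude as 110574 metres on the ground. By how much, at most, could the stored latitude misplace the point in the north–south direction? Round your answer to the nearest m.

1106 m

Truncating at 2 decimal places can drop up to a full unit in the last place, so the latitude may be off by as much as 0.01°.
So the N–S error is at most 0.01 × 110574 = 1105.74 m.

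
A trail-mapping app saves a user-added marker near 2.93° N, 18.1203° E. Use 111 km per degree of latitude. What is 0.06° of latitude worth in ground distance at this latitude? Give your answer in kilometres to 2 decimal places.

6.66 kilometres

Along a meridian 0.06° is 0.06 × 111000 = 6660 m.
That is 6660 m = 6.66 km.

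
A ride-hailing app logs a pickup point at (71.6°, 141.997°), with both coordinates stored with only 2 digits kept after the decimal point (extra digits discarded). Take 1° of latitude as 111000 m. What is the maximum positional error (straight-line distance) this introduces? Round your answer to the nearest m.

1164 m

Truncating at 2 decimal places can drop up to a full unit in the last place, so each coordinate may be off by as much as 0.01°.
N–S: 0.01° × 111000 m/° = 1110 m.
E–W at 71.6°: 0.01° × 111000 × cos 71.6° = 0.01 × 111000 × 0.3156 ≈ 350.37 m.
The two errors are perpendicular, so the maximum displacement is √(1110² + 350.37²) ≈ 1163.98 m.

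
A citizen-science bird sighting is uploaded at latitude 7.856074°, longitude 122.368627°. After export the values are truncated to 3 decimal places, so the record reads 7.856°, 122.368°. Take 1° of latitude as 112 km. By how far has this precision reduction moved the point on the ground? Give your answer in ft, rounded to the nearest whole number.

The latitude changed by +0.000074° and the longitude by +0.000627°.
N–S: 0.000074° × 112000 m/° = 8.288 m.
E–W at 7.856°: 0.000627° × 112000 × cos 7.856° = 0.000627 × 112000 × 0.9906 ≈ 69.5649 m.
Distance: √(8.288² + 69.5649²) ≈ 70.0569 m.
In feet: 70.0569 m ÷ 0.3048 ≈ 229.85 ft.

230 ft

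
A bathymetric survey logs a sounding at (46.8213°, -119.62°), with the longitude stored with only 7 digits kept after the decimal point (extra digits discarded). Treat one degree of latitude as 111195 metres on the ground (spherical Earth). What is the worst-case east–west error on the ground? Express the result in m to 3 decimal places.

0.008 m

Truncating at 7 decimal places can drop up to a full unit in the last place, so the longitude may be off by as much as 1e-07°.
Parallels shrink by cos φ, so at 46.8213° a degree of longitude is 111195 × 0.6843 ≈ 76088.1 m.
Maximum E–W displacement: 1e-07 × 76088.1 = 0.00760881 m.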